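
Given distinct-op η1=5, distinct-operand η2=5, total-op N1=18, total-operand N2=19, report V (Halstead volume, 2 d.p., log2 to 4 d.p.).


Formula: V = N * log2(η), where N = N1 + N2 and η = η1 + η2
η = 5 + 5 = 10
N = 18 + 19 = 37
log2(10) ≈ 3.3219
V = 37 * 3.3219 = 122.91

122.91


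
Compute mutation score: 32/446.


Mutation score = killed / total * 100
Mutation score = 32 / 446 * 100
Mutation score = 7.17%

7.17%


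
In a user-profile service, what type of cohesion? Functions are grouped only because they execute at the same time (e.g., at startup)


Reasoning: Related by timing only
Type: Temporal cohesion

Temporal cohesion


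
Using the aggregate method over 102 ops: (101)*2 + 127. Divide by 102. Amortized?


Formula: Amortized cost = Total cost / Operations
Total cost = (101 * 2) + (1 * 127)
Total cost = 202 + 127 = 329
Amortized = 329 / 102 = 3.2255

3.2255


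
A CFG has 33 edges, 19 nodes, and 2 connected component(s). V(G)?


Formula: V(G) = E - N + 2P
V(G) = 33 - 19 + 2*2
V(G) = 14 + 4
V(G) = 18

18


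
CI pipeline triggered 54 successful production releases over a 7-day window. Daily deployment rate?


Formula: deployments per day = releases / days
= 54 / 7
= 7.714 deploys/day
(equivalently, 54.0 deploys/week)

7.714 deploys/day


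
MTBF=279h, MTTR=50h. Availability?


Availability = MTBF / (MTBF + MTTR)
Availability = 279 / (279 + 50)
Availability = 279 / 329
Availability = 84.8024%

84.8024%


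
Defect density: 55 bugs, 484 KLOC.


Defect density = defects / KLOC
Defect density = 55 / 484
Defect density = 0.114 defects/KLOC

0.114 defects/KLOC


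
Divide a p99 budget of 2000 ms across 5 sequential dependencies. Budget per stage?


Formula: per_stage = total_budget / stages
per_stage = 2000 / 5
per_stage = 400.0 ms

400.0 ms


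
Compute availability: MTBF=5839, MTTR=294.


Availability = MTBF / (MTBF + MTTR)
Availability = 5839 / (5839 + 294)
Availability = 5839 / 6133
Availability = 95.2063%

95.2063%


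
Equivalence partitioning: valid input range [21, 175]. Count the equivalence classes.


Valid range: [21, 175]
Class 1: x < 21 — invalid
Class 2: 21 ≤ x ≤ 175 — valid
Class 3: x > 175 — invalid
Total equivalence classes: 3

3 equivalence classes


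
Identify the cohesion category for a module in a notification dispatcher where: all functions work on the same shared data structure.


Reasoning: Functions share data
Type: Communicational cohesion

Communicational cohesion


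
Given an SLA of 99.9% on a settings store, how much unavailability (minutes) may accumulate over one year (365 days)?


Formula: allowed downtime = period * (100 - SLA) / 100
Period (year (365 days)) = 525600 minutes
Unavailability fraction = (100 - 99.9) / 100
Allowed downtime = 525600 * (100 - 99.9) / 100
Allowed downtime = 525.6 minutes

525.6 minutes


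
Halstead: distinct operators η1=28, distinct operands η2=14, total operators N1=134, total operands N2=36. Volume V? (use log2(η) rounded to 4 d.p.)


Formula: V = N * log2(η), where N = N1 + N2 and η = η1 + η2
η = 28 + 14 = 42
N = 134 + 36 = 170
log2(42) ≈ 5.3923
V = 170 * 5.3923 = 916.69

916.69


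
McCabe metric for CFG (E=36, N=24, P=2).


Formula: V(G) = E - N + 2P
V(G) = 36 - 24 + 2*2
V(G) = 12 + 4
V(G) = 16

16


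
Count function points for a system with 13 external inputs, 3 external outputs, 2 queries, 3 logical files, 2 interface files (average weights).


UFP = EI*4 + EO*5 + EQ*4 + ILF*10 + EIF*7
UFP = 13*4 + 3*5 + 2*4 + 3*10 + 2*7
UFP = 52 + 15 + 8 + 30 + 14
UFP = 119

119


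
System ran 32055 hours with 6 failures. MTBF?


Formula: MTBF = Total operating time / Number of failures
MTBF = 32055 / 6
MTBF = 5342.5 hours

5342.5 hours


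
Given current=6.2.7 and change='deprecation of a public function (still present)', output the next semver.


Current: 6.2.7
Change category: 'deprecation of a public function (still present)' → minor bump
SemVer rule: minor bump → increment MINOR, reset PATCH to 0 (MAJOR unchanged)
New: 6.3.0

6.3.0


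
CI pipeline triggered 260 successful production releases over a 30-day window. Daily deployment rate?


Formula: deployments per day = releases / days
= 260 / 30
= 8.667 deploys/day
(equivalently, 60.67 deploys/week)

8.667 deploys/day


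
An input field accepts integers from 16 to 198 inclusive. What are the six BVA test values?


Range: [16, 198]
Boundaries: just below min, min, min+1, max-1, max, just above max
Values: [15, 16, 17, 197, 198, 199]

[15, 16, 17, 197, 198, 199]


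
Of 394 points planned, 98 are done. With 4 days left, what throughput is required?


Formula: Required rate = Remaining points / Days left
Remaining = 394 - 98 = 296 points
Required rate = 296 / 4 = 74.0 points/day

74.0 points/day


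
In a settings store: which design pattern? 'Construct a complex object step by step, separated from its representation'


This matches the Builder pattern

Builder


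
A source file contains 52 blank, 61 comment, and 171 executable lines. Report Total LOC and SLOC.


Total LOC = blank + comment + code
Total LOC = 52 + 61 + 171 = 284
SLOC (source only) = code = 171

Total LOC: 284, SLOC: 171


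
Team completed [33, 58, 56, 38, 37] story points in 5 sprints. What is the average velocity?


Formula: Avg velocity = Total points / Number of sprints
Points: [33, 58, 56, 38, 37]
Sum = 33 + 58 + 56 + 38 + 37 = 222
Avg velocity = 222 / 5 = 44.4 points/sprint

44.4 points/sprint


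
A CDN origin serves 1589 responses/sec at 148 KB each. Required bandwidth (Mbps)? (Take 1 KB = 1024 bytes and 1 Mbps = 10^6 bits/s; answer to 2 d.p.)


Formula: Mbps = payload_bytes * RPS * 8 / 1e6
Payload per request = 148 KB = 148 * 1024 = 151552 bytes
Total bytes/sec = 151552 * 1589 = 240816128
Total bits/sec = 240816128 * 8 = 1926529024
Mbps = 1926529024 / 1e6 = 1926.53

1926.53 Mbps


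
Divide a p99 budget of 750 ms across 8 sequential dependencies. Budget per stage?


Formula: per_stage = total_budget / stages
per_stage = 750 / 8
per_stage = 93.75 ms

93.75 ms


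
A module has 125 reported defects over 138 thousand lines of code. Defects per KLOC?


Defect density = defects / KLOC
Defect density = 125 / 138
Defect density = 0.906 defects/KLOC

0.906 defects/KLOC


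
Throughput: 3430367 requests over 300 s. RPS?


Formula: throughput = requests / seconds
throughput = 3430367 / 300
throughput = 11434.56 requests/second

11434.56 requests/second


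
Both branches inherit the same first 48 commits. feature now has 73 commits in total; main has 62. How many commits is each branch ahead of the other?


Common ancestor: commit #48
feature commits after divergence: 73 - 48 = 25
main commits after divergence: 62 - 48 = 14
feature is 25 commits ahead of main
main is 14 commits ahead of feature

feature ahead: 25, main ahead: 14


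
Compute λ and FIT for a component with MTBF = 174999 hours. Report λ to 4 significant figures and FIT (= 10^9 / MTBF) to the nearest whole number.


Formula: λ = 1 / MTBF; FIT = λ × 1e9 = 1e9 / MTBF
λ = 1 / 174999 ≈ 5.714e-06 failures/hour
FIT = 1e9 / 174999 ≈ 5714 failures per 1e9 hours (nearest whole number)

λ = 5.714e-06 /h, FIT = 5714


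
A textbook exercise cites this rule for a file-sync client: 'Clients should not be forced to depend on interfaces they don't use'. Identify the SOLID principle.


This describes the Interface Segregation Principle (ISP)

Interface Segregation Principle (ISP)


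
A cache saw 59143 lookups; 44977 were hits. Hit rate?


Formula: hit rate = hits / (hits + misses) * 100
hit rate = 44977 / (44977 + 14166) * 100
hit rate = 44977 / 59143 * 100
hit rate = 76.05%

76.05%


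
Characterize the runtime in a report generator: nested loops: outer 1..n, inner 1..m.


Reasoning: product of independent bounds
Complexity: O(n*m)

O(n*m)


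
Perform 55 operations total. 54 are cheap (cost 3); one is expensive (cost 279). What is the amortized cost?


Formula: Amortized cost = Total cost / Operations
Total cost = (54 * 3) + (1 * 279)
Total cost = 162 + 279 = 441
Amortized = 441 / 55 = 8.0182

8.0182


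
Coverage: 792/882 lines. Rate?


Coverage = covered / total * 100
Coverage = 792 / 882 * 100
Coverage = 89.8%

89.8%


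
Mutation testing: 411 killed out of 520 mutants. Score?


Mutation score = killed / total * 100
Mutation score = 411 / 520 * 100
Mutation score = 79.04%

79.04%


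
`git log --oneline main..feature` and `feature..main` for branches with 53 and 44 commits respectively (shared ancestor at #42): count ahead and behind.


Common ancestor: commit #42
feature commits after divergence: 53 - 42 = 11
main commits after divergence: 44 - 42 = 2
feature is 11 commits ahead of main
main is 2 commits ahead of feature

feature ahead: 11, main ahead: 2


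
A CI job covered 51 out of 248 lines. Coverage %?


Coverage = covered / total * 100
Coverage = 51 / 248 * 100
Coverage = 20.56%

20.56%


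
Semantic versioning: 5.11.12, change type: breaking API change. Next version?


Current: 5.11.12
Change category: 'breaking API change' → major bump
SemVer rule: major bump → increment MAJOR, reset MINOR and PATCH to 0
New: 6.0.0

6.0.0


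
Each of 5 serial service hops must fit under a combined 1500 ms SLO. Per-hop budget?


Formula: per_stage = total_budget / stages
per_stage = 1500 / 5
per_stage = 300.0 ms

300.0 ms


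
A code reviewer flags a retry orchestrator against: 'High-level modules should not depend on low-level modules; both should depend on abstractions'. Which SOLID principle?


This describes the Dependency Inversion Principle (DIP)

Dependency Inversion Principle (DIP)


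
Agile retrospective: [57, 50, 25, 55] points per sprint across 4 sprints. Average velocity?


Formula: Avg velocity = Total points / Number of sprints
Points: [57, 50, 25, 55]
Sum = 57 + 50 + 25 + 55 = 187
Avg velocity = 187 / 4 = 46.75 points/sprint

46.75 points/sprint


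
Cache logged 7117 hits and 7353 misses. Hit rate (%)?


Formula: hit rate = hits / (hits + misses) * 100
hit rate = 7117 / (7117 + 7353) * 100
hit rate = 7117 / 14470 * 100
hit rate = 49.18%

49.18%


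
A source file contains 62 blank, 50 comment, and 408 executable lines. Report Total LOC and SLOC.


Total LOC = blank + comment + code
Total LOC = 62 + 50 + 408 = 520
SLOC (source only) = code = 408

Total LOC: 520, SLOC: 408


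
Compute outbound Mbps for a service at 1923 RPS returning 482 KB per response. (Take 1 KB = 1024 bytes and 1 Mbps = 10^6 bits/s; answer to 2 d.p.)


Formula: Mbps = payload_bytes * RPS * 8 / 1e6
Payload per request = 482 KB = 482 * 1024 = 493568 bytes
Total bytes/sec = 493568 * 1923 = 949131264
Total bits/sec = 949131264 * 8 = 7593050112
Mbps = 7593050112 / 1e6 = 7593.05

7593.05 Mbps


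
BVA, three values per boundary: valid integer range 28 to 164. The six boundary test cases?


Range: [28, 164]
Boundaries: just below min, min, min+1, max-1, max, just above max
Values: [27, 28, 29, 163, 164, 165]

[27, 28, 29, 163, 164, 165]


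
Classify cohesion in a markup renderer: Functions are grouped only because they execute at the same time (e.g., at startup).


Reasoning: Related by timing only
Type: Temporal cohesion

Temporal cohesion


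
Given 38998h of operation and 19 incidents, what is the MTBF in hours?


Formula: MTBF = Total operating time / Number of failures
MTBF = 38998 / 19
MTBF = 2052.53 hours

2052.53 hours


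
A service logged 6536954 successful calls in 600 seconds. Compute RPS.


Formula: throughput = requests / seconds
throughput = 6536954 / 600
throughput = 10894.92 requests/second

10894.92 requests/second


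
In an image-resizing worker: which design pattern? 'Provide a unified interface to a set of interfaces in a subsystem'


This matches the Facade pattern

Facade


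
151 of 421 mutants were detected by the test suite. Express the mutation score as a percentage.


Mutation score = killed / total * 100
Mutation score = 151 / 421 * 100
Mutation score = 35.87%

35.87%


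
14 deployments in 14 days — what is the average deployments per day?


Formula: deployments per day = releases / days
= 14 / 14
= 1.0 deploys/day
(equivalently, 7.0 deploys/week)

1.0 deploys/day


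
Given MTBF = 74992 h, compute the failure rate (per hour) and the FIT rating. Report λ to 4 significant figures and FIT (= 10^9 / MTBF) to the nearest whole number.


Formula: λ = 1 / MTBF; FIT = λ × 1e9 = 1e9 / MTBF
λ = 1 / 74992 ≈ 1.333e-05 failures/hour
FIT = 1e9 / 74992 ≈ 13335 failures per 1e9 hours (nearest whole number)

λ = 1.333e-05 /h, FIT = 13335


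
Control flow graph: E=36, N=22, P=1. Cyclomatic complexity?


Formula: V(G) = E - N + 2P
V(G) = 36 - 22 + 2*1
V(G) = 14 + 2
V(G) = 16

16


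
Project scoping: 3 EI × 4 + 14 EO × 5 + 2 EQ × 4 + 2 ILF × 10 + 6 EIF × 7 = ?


UFP = EI*4 + EO*5 + EQ*4 + ILF*10 + EIF*7
UFP = 3*4 + 14*5 + 2*4 + 2*10 + 6*7
UFP = 12 + 70 + 8 + 20 + 42
UFP = 152

152


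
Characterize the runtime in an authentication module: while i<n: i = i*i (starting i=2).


Reasoning: squaring drives double-exponential growth; iterations ~ log log n
Complexity: O(log log n)

O(log log n)


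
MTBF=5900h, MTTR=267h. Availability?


Availability = MTBF / (MTBF + MTTR)
Availability = 5900 / (5900 + 267)
Availability = 5900 / 6167
Availability = 95.6705%

95.6705%


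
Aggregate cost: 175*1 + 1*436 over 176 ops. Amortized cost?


Formula: Amortized cost = Total cost / Operations
Total cost = (175 * 1) + (1 * 436)
Total cost = 175 + 436 = 611
Amortized = 611 / 176 = 3.4716

3.4716


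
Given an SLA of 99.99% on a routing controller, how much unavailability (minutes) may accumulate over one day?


Formula: allowed downtime = period * (100 - SLA) / 100
Period (day) = 1440 minutes
Unavailability fraction = (100 - 99.99) / 100
Allowed downtime = 1440 * (100 - 99.99) / 100
Allowed downtime = 0.144 minutes

0.144 minutes


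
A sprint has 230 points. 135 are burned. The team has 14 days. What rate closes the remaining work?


Formula: Required rate = Remaining points / Days left
Remaining = 230 - 135 = 95 points
Required rate = 95 / 14 = 6.79 points/day

6.79 points/day


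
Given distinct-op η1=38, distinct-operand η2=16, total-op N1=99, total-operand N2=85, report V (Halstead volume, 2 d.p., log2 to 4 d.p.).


Formula: V = N * log2(η), where N = N1 + N2 and η = η1 + η2
η = 38 + 16 = 54
N = 99 + 85 = 184
log2(54) ≈ 5.7549
V = 184 * 5.7549 = 1058.90

1058.90


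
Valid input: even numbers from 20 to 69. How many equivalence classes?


Constraint: even integers in [20, 69]
Class 1: x < 20 — out-of-range invalid
Class 2: x in [20,69] but odd — wrong type invalid
Class 3: x in [20,69] and even — valid
Class 4: x > 69 — out-of-range invalid
Total equivalence classes: 4

4 equivalence classes


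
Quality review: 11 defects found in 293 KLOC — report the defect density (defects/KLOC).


Defect density = defects / KLOC
Defect density = 11 / 293
Defect density = 0.038 defects/KLOC

0.038 defects/KLOC


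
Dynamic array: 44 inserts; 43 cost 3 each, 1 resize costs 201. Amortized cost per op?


Formula: Amortized cost = Total cost / Operations
Total cost = (43 * 3) + (1 * 201)
Total cost = 129 + 201 = 330
Amortized = 330 / 44 = 7.5

7.5


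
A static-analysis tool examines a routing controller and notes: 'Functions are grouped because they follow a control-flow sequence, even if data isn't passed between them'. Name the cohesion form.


Reasoning: Grouped by order of execution within a routine, not by data flow
Type: Procedural cohesion

Procedural cohesion


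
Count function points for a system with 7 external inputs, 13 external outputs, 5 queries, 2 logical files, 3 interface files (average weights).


UFP = EI*4 + EO*5 + EQ*4 + ILF*10 + EIF*7
UFP = 7*4 + 13*5 + 5*4 + 2*10 + 3*7
UFP = 28 + 65 + 20 + 20 + 21
UFP = 154

154


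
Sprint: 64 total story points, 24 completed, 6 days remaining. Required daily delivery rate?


Formula: Required rate = Remaining points / Days left
Remaining = 64 - 24 = 40 points
Required rate = 40 / 6 = 6.67 points/day

6.67 points/day


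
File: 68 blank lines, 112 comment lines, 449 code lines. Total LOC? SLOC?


Total LOC = blank + comment + code
Total LOC = 68 + 112 + 449 = 629
SLOC (source only) = code = 449

Total LOC: 629, SLOC: 449


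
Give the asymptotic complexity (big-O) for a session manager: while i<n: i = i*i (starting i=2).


Reasoning: squaring drives double-exponential growth; iterations ~ log log n
Complexity: O(log log n)

O(log log n)


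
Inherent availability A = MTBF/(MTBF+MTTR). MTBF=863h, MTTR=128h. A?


Availability = MTBF / (MTBF + MTTR)
Availability = 863 / (863 + 128)
Availability = 863 / 991
Availability = 87.0838%

87.0838%


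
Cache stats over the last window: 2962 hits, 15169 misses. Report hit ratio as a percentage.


Formula: hit rate = hits / (hits + misses) * 100
hit rate = 2962 / (2962 + 15169) * 100
hit rate = 2962 / 18131 * 100
hit rate = 16.34%

16.34%


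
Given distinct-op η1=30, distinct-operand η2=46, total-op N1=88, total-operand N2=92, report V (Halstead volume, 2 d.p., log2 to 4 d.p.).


Formula: V = N * log2(η), where N = N1 + N2 and η = η1 + η2
η = 30 + 46 = 76
N = 88 + 92 = 180
log2(76) ≈ 6.2479
V = 180 * 6.2479 = 1124.62

1124.62


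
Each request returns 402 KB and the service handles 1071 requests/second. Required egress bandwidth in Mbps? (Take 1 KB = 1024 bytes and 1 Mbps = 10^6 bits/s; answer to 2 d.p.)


Formula: Mbps = payload_bytes * RPS * 8 / 1e6
Payload per request = 402 KB = 402 * 1024 = 411648 bytes
Total bytes/sec = 411648 * 1071 = 440875008
Total bits/sec = 440875008 * 8 = 3527000064
Mbps = 3527000064 / 1e6 = 3527.0

3527.0 Mbps


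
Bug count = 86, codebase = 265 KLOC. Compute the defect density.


Defect density = defects / KLOC
Defect density = 86 / 265
Defect density = 0.325 defects/KLOC

0.325 defects/KLOC


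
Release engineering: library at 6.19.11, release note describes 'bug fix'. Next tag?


Current: 6.19.11
Change category: 'bug fix' → patch bump
SemVer rule: patch bump → increment PATCH (MAJOR and MINOR unchanged)
New: 6.19.12

6.19.12


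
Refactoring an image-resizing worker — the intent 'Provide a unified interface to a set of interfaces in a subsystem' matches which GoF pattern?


This matches the Facade pattern

Facade


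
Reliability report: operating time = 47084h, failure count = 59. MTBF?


Formula: MTBF = Total operating time / Number of failures
MTBF = 47084 / 59
MTBF = 798.03 hours

798.03 hours


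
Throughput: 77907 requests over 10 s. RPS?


Formula: throughput = requests / seconds
throughput = 77907 / 10
throughput = 7790.7 requests/second

7790.7 requests/second


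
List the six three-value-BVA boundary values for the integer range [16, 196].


Range: [16, 196]
Boundaries: just below min, min, min+1, max-1, max, just above max
Values: [15, 16, 17, 195, 196, 197]

[15, 16, 17, 195, 196, 197]


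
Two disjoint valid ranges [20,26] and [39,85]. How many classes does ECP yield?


Valid ranges: [20,26] and [39,85]
Class 1: x < 20 — invalid
Class 2: 20 ≤ x ≤ 26 — valid
Class 3: 26 < x < 39 — invalid (gap between ranges)
Class 4: 39 ≤ x ≤ 85 — valid
Class 5: x > 85 — invalid
Total equivalence classes: 5

5 equivalence classes


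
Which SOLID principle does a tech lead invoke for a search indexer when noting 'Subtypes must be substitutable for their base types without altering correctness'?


This describes the Liskov Substitution Principle (LSP)

Liskov Substitution Principle (LSP)


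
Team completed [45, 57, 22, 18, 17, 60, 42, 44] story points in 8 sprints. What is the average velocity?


Formula: Avg velocity = Total points / Number of sprints
Points: [45, 57, 22, 18, 17, 60, 42, 44]
Sum = 45 + 57 + 22 + 18 + 17 + 60 + 42 + 44 = 305
Avg velocity = 305 / 8 = 38.13 points/sprint

38.13 points/sprint


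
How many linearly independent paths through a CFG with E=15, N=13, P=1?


Formula: V(G) = E - N + 2P
V(G) = 15 - 13 + 2*1
V(G) = 2 + 2
V(G) = 4

4


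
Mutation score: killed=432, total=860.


Mutation score = killed / total * 100
Mutation score = 432 / 860 * 100
Mutation score = 50.23%

50.23%


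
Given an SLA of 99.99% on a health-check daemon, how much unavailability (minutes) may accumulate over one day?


Formula: allowed downtime = period * (100 - SLA) / 100
Period (day) = 1440 minutes
Unavailability fraction = (100 - 99.99) / 100
Allowed downtime = 1440 * (100 - 99.99) / 100
Allowed downtime = 0.144 minutes

0.144 minutes


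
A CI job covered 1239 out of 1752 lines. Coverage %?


Coverage = covered / total * 100
Coverage = 1239 / 1752 * 100
Coverage = 70.72%

70.72%


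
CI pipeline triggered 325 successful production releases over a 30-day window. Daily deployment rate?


Formula: deployments per day = releases / days
= 325 / 30
= 10.833 deploys/day
(equivalently, 75.83 deploys/week)

10.833 deploys/day


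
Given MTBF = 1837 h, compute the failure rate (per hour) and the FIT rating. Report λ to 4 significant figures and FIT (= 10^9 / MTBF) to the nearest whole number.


Formula: λ = 1 / MTBF; FIT = λ × 1e9 = 1e9 / MTBF
λ = 1 / 1837 ≈ 5.444e-04 failures/hour
FIT = 1e9 / 1837 ≈ 544366 failures per 1e9 hours (nearest whole number)

λ = 5.444e-04 /h, FIT = 544366


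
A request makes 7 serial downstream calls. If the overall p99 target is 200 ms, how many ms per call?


Formula: per_stage = total_budget / stages
per_stage = 200 / 7
per_stage = 28.57 ms

28.57 ms


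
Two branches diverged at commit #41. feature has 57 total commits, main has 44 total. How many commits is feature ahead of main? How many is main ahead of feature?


Common ancestor: commit #41
feature commits after divergence: 57 - 41 = 16
main commits after divergence: 44 - 41 = 3
feature is 16 commits ahead of main
main is 3 commits ahead of feature

feature ahead: 16, main ahead: 3


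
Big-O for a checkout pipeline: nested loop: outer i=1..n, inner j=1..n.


Reasoning: n iterations times n iterations
Complexity: O(n^2)

O(n^2)


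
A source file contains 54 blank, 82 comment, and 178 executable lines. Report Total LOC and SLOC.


Total LOC = blank + comment + code
Total LOC = 54 + 82 + 178 = 314
SLOC (source only) = code = 178

Total LOC: 314, SLOC: 178


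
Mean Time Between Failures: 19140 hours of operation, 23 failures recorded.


Formula: MTBF = Total operating time / Number of failures
MTBF = 19140 / 23
MTBF = 832.17 hours

832.17 hours


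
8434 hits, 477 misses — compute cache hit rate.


Formula: hit rate = hits / (hits + misses) * 100
hit rate = 8434 / (8434 + 477) * 100
hit rate = 8434 / 8911 * 100
hit rate = 94.65%

94.65%


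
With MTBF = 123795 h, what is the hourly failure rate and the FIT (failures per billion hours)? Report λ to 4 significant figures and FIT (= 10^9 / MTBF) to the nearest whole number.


Formula: λ = 1 / MTBF; FIT = λ × 1e9 = 1e9 / MTBF
λ = 1 / 123795 ≈ 8.078e-06 failures/hour
FIT = 1e9 / 123795 ≈ 8078 failures per 1e9 hours (nearest whole number)

λ = 8.078e-06 /h, FIT = 8078


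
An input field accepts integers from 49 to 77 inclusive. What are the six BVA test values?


Range: [49, 77]
Boundaries: just below min, min, min+1, max-1, max, just above max
Values: [48, 49, 50, 76, 77, 78]

[48, 49, 50, 76, 77, 78]


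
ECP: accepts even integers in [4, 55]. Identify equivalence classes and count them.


Constraint: even integers in [4, 55]
Class 1: x < 4 — out-of-range invalid
Class 2: x in [4,55] but odd — wrong type invalid
Class 3: x in [4,55] and even — valid
Class 4: x > 55 — out-of-range invalid
Total equivalence classes: 4

4 equivalence classes


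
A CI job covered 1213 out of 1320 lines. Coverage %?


Coverage = covered / total * 100
Coverage = 1213 / 1320 * 100
Coverage = 91.89%

91.89%


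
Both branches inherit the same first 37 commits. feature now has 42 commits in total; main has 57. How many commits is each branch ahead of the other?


Common ancestor: commit #37
feature commits after divergence: 42 - 37 = 5
main commits after divergence: 57 - 37 = 20
feature is 5 commits ahead of main
main is 20 commits ahead of feature

feature ahead: 5, main ahead: 20


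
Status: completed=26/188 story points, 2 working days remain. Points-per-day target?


Formula: Required rate = Remaining points / Days left
Remaining = 188 - 26 = 162 points
Required rate = 162 / 2 = 81.0 points/day

81.0 points/day


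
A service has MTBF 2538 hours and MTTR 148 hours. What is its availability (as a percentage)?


Availability = MTBF / (MTBF + MTTR)
Availability = 2538 / (2538 + 148)
Availability = 2538 / 2686
Availability = 94.4899%

94.4899%


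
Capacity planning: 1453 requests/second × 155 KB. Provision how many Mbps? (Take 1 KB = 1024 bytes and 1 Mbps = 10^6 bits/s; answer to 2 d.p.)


Formula: Mbps = payload_bytes * RPS * 8 / 1e6
Payload per request = 155 KB = 155 * 1024 = 158720 bytes
Total bytes/sec = 158720 * 1453 = 230620160
Total bits/sec = 230620160 * 8 = 1844961280
Mbps = 1844961280 / 1e6 = 1844.96

1844.96 Mbps


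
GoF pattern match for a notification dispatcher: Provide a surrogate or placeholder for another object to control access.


This matches the Proxy pattern

Proxy


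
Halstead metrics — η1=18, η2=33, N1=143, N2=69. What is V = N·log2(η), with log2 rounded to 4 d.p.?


Formula: V = N * log2(η), where N = N1 + N2 and η = η1 + η2
η = 18 + 33 = 51
N = 143 + 69 = 212
log2(51) ≈ 5.6724
V = 212 * 5.6724 = 1202.55

1202.55


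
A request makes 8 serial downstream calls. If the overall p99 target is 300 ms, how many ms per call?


Formula: per_stage = total_budget / stages
per_stage = 300 / 8
per_stage = 37.5 ms

37.5 ms


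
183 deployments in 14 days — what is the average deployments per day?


Formula: deployments per day = releases / days
= 183 / 14
= 13.071 deploys/day
(equivalently, 91.5 deploys/week)

13.071 deploys/day


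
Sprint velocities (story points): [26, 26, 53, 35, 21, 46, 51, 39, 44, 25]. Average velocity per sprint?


Formula: Avg velocity = Total points / Number of sprints
Points: [26, 26, 53, 35, 21, 46, 51, 39, 44, 25]
Sum = 26 + 26 + 53 + 35 + 21 + 46 + 51 + 39 + 44 + 25 = 366
Avg velocity = 366 / 10 = 36.6 points/sprint

36.6 points/sprint


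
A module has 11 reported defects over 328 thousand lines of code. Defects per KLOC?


Defect density = defects / KLOC
Defect density = 11 / 328
Defect density = 0.034 defects/KLOC

0.034 defects/KLOC


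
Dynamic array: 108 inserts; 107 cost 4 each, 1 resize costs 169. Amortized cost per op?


Formula: Amortized cost = Total cost / Operations
Total cost = (107 * 4) + (1 * 169)
Total cost = 428 + 169 = 597
Amortized = 597 / 108 = 5.5278

5.5278


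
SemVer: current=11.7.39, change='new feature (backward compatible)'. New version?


Current: 11.7.39
Change category: 'new feature (backward compatible)' → minor bump
SemVer rule: minor bump → increment MINOR, reset PATCH to 0 (MAJOR unchanged)
New: 11.8.0

11.8.0


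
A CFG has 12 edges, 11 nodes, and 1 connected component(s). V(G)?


Formula: V(G) = E - N + 2P
V(G) = 12 - 11 + 2*1
V(G) = 1 + 2
V(G) = 3

3


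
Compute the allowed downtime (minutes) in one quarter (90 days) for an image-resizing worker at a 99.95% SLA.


Formula: allowed downtime = period * (100 - SLA) / 100
Period (quarter (90 days)) = 129600 minutes
Unavailability fraction = (100 - 99.95) / 100
Allowed downtime = 129600 * (100 - 99.95) / 100
Allowed downtime = 64.8 minutes

64.8 minutes


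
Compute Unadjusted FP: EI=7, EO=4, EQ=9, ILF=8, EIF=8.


UFP = EI*4 + EO*5 + EQ*4 + ILF*10 + EIF*7
UFP = 7*4 + 4*5 + 9*4 + 8*10 + 8*7
UFP = 28 + 20 + 36 + 80 + 56
UFP = 220

220


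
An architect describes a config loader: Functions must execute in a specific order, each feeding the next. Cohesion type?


Reasoning: Output of one is input to next
Type: Sequential cohesion

Sequential cohesion


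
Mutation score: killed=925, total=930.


Mutation score = killed / total * 100
Mutation score = 925 / 930 * 100
Mutation score = 99.46%

99.46%


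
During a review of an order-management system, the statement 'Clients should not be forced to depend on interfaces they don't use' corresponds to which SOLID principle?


This describes the Interface Segregation Principle (ISP)

Interface Segregation Principle (ISP)


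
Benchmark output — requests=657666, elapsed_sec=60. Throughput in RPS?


Formula: throughput = requests / seconds
throughput = 657666 / 60
throughput = 10961.1 requests/second

10961.1 requests/second


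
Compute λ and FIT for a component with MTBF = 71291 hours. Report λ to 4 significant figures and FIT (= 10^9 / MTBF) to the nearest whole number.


Formula: λ = 1 / MTBF; FIT = λ × 1e9 = 1e9 / MTBF
λ = 1 / 71291 ≈ 1.403e-05 failures/hour
FIT = 1e9 / 71291 ≈ 14027 failures per 1e9 hours (nearest whole number)

λ = 1.403e-05 /h, FIT = 14027


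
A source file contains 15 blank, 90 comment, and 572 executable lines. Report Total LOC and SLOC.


Total LOC = blank + comment + code
Total LOC = 15 + 90 + 572 = 677
SLOC (source only) = code = 572

Total LOC: 677, SLOC: 572


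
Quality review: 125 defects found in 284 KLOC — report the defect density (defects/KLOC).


Defect density = defects / KLOC
Defect density = 125 / 284
Defect density = 0.44 defects/KLOC

0.44 defects/KLOC


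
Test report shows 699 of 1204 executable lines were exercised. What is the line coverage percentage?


Coverage = covered / total * 100
Coverage = 699 / 1204 * 100
Coverage = 58.06%

58.06%


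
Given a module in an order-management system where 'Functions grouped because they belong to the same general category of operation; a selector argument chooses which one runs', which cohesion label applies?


Reasoning: Grouped by category of activity, not by data or sequence
Type: Logical cohesion

Logical cohesion


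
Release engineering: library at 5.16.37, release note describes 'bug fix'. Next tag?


Current: 5.16.37
Change category: 'bug fix' → patch bump
SemVer rule: patch bump → increment PATCH (MAJOR and MINOR unchanged)
New: 5.16.38

5.16.38


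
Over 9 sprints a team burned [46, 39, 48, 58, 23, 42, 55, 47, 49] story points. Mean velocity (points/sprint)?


Formula: Avg velocity = Total points / Number of sprints
Points: [46, 39, 48, 58, 23, 42, 55, 47, 49]
Sum = 46 + 39 + 48 + 58 + 23 + 42 + 55 + 47 + 49 = 407
Avg velocity = 407 / 9 = 45.22 points/sprint

45.22 points/sprint


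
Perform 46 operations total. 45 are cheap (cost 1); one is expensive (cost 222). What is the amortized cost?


Formula: Amortized cost = Total cost / Operations
Total cost = (45 * 1) + (1 * 222)
Total cost = 45 + 222 = 267
Amortized = 267 / 46 = 5.8043

5.8043


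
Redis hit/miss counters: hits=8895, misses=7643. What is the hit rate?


Formula: hit rate = hits / (hits + misses) * 100
hit rate = 8895 / (8895 + 7643) * 100
hit rate = 8895 / 16538 * 100
hit rate = 53.79%

53.79%


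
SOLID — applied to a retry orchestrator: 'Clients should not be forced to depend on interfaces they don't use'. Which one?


This describes the Interface Segregation Principle (ISP)

Interface Segregation Principle (ISP)


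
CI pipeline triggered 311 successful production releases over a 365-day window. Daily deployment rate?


Formula: deployments per day = releases / days
= 311 / 365
= 0.852 deploys/day
(equivalently, 5.96 deploys/week)

0.852 deploys/day


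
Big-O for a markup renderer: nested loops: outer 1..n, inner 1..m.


Reasoning: product of independent bounds
Complexity: O(n*m)

O(n*m)


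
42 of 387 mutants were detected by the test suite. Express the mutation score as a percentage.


Mutation score = killed / total * 100
Mutation score = 42 / 387 * 100
Mutation score = 10.85%

10.85%


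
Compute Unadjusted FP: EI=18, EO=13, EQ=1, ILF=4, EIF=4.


UFP = EI*4 + EO*5 + EQ*4 + ILF*10 + EIF*7
UFP = 18*4 + 13*5 + 1*4 + 4*10 + 4*7
UFP = 72 + 65 + 4 + 40 + 28
UFP = 209

209


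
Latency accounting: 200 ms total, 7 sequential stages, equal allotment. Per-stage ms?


Formula: per_stage = total_budget / stages
per_stage = 200 / 7
per_stage = 28.57 ms

28.57 ms


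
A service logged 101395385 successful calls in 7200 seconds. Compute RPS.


Formula: throughput = requests / seconds
throughput = 101395385 / 7200
throughput = 14082.69 requests/second

14082.69 requests/second


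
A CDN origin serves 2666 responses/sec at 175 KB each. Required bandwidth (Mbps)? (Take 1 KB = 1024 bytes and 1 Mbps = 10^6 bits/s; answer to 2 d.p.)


Formula: Mbps = payload_bytes * RPS * 8 / 1e6
Payload per request = 175 KB = 175 * 1024 = 179200 bytes
Total bytes/sec = 179200 * 2666 = 477747200
Total bits/sec = 477747200 * 8 = 3821977600
Mbps = 3821977600 / 1e6 = 3821.98

3821.98 Mbps


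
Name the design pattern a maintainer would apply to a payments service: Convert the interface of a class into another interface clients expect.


This matches the Adapter pattern

Adapter


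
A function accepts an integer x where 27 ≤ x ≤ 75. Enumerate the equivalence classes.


Valid range: [27, 75]
Class 1: x < 27 — invalid
Class 2: 27 ≤ x ≤ 75 — valid
Class 3: x > 75 — invalid
Total equivalence classes: 3

3 equivalence classes


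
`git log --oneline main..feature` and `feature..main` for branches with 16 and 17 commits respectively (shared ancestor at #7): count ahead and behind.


Common ancestor: commit #7
feature commits after divergence: 16 - 7 = 9
main commits after divergence: 17 - 7 = 10
feature is 9 commits ahead of main
main is 10 commits ahead of feature

feature ahead: 9, main ahead: 10


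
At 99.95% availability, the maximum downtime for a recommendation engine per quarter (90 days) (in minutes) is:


Formula: allowed downtime = period * (100 - SLA) / 100
Period (quarter (90 days)) = 129600 minutes
Unavailability fraction = (100 - 99.95) / 100
Allowed downtime = 129600 * (100 - 99.95) / 100
Allowed downtime = 64.8 minutes

64.8 minutes


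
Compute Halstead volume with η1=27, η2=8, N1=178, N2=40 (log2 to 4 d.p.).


Formula: V = N * log2(η), where N = N1 + N2 and η = η1 + η2
η = 27 + 8 = 35
N = 178 + 40 = 218
log2(35) ≈ 5.1293
V = 218 * 5.1293 = 1118.19

1118.19


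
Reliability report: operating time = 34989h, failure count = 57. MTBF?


Formula: MTBF = Total operating time / Number of failures
MTBF = 34989 / 57
MTBF = 613.84 hours

613.84 hours


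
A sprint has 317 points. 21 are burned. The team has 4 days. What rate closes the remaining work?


Formula: Required rate = Remaining points / Days left
Remaining = 317 - 21 = 296 points
Required rate = 296 / 4 = 74.0 points/day

74.0 points/day


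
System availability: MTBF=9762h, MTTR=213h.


Availability = MTBF / (MTBF + MTTR)
Availability = 9762 / (9762 + 213)
Availability = 9762 / 9975
Availability = 97.8647%

97.8647%


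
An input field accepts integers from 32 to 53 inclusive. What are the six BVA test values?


Range: [32, 53]
Boundaries: just below min, min, min+1, max-1, max, just above max
Values: [31, 32, 33, 52, 53, 54]

[31, 32, 33, 52, 53, 54]


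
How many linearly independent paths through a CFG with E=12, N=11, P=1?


Formula: V(G) = E - N + 2P
V(G) = 12 - 11 + 2*1
V(G) = 1 + 2
V(G) = 3

3


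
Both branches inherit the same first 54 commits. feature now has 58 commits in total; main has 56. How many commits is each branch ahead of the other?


Common ancestor: commit #54
feature commits after divergence: 58 - 54 = 4
main commits after divergence: 56 - 54 = 2
feature is 4 commits ahead of main
main is 2 commits ahead of feature

feature ahead: 4, main ahead: 2


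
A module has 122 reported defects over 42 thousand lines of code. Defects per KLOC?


Defect density = defects / KLOC
Defect density = 122 / 42
Defect density = 2.905 defects/KLOC

2.905 defects/KLOC


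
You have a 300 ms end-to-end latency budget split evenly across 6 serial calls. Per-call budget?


Formula: per_stage = total_budget / stages
per_stage = 300 / 6
per_stage = 50.0 ms

50.0 ms


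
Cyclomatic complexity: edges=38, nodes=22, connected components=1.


Formula: V(G) = E - N + 2P
V(G) = 38 - 22 + 2*1
V(G) = 16 + 2
V(G) = 18

18


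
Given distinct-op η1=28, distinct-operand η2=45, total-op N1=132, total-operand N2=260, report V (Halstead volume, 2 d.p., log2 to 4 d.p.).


Formula: V = N * log2(η), where N = N1 + N2 and η = η1 + η2
η = 28 + 45 = 73
N = 132 + 260 = 392
log2(73) ≈ 6.1898
V = 392 * 6.1898 = 2426.40

2426.40


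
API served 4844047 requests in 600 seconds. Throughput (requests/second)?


Formula: throughput = requests / seconds
throughput = 4844047 / 600
throughput = 8073.41 requests/second

8073.41 requests/second


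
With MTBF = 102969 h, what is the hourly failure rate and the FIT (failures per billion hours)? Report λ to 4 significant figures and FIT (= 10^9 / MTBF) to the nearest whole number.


Formula: λ = 1 / MTBF; FIT = λ × 1e9 = 1e9 / MTBF
λ = 1 / 102969 ≈ 9.712e-06 failures/hour
FIT = 1e9 / 102969 ≈ 9712 failures per 1e9 hours (nearest whole number)

λ = 9.712e-06 /h, FIT = 9712


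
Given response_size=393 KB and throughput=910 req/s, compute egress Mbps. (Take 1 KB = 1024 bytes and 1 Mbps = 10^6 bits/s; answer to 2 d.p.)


Formula: Mbps = payload_bytes * RPS * 8 / 1e6
Payload per request = 393 KB = 393 * 1024 = 402432 bytes
Total bytes/sec = 402432 * 910 = 366213120
Total bits/sec = 366213120 * 8 = 2929704960
Mbps = 2929704960 / 1e6 = 2929.7

2929.7 Mbps


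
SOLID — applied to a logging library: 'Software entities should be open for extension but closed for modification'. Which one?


This describes the Open/Closed Principle (OCP)

Open/Closed Principle (OCP)


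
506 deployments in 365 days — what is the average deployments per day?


Formula: deployments per day = releases / days
= 506 / 365
= 1.386 deploys/day
(equivalently, 9.7 deploys/week)

1.386 deploys/day


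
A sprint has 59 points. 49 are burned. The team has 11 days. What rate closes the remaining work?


Formula: Required rate = Remaining points / Days left
Remaining = 59 - 49 = 10 points
Required rate = 10 / 11 = 0.91 points/day

0.91 points/day


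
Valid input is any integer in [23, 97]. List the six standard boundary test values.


Range: [23, 97]
Boundaries: just below min, min, min+1, max-1, max, just above max
Values: [22, 23, 24, 96, 97, 98]

[22, 23, 24, 96, 97, 98]


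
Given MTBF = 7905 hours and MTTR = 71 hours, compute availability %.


Availability = MTBF / (MTBF + MTTR)
Availability = 7905 / (7905 + 71)
Availability = 7905 / 7976
Availability = 99.1098%

99.1098%


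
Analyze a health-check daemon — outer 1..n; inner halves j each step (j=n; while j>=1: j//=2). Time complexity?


Reasoning: n times log n
Complexity: O(n log n)

O(n log n)


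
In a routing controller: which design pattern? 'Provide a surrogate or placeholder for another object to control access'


This matches the Proxy pattern

Proxy


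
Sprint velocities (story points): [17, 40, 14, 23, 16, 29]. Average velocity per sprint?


Formula: Avg velocity = Total points / Number of sprints
Points: [17, 40, 14, 23, 16, 29]
Sum = 17 + 40 + 14 + 23 + 16 + 29 = 139
Avg velocity = 139 / 6 = 23.17 points/sprint

23.17 points/sprint
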